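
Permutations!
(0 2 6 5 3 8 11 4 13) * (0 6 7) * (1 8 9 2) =(0 1 8 11 4 13 6 5 3 9 2 7) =[1, 8, 7, 9, 13, 3, 5, 0, 11, 2, 10, 4, 12, 6]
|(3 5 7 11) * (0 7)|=|(0 7 11 3 5)|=5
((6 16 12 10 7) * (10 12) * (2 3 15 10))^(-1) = (2 16 6 7 10 15 3) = ((2 3 15 10 7 6 16))^(-1)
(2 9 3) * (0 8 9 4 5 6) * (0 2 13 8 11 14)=(0 11 14)(2 4 5 6)(3 13 8 9)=[11, 1, 4, 13, 5, 6, 2, 7, 9, 3, 10, 14, 12, 8, 0]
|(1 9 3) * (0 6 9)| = 5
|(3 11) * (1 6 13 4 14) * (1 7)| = |(1 6 13 4 14 7)(3 11)| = 6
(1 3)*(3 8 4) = (1 8 4 3) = [0, 8, 2, 1, 3, 5, 6, 7, 4]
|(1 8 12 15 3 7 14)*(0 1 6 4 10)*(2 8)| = |(0 1 2 8 12 15 3 7 14 6 4 10)| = 12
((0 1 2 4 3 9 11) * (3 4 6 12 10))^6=(0 3 6)(1 9 12)(2 11 10)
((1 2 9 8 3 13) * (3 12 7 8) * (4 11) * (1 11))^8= (1 2 9 3 13 11 4)(7 12 8)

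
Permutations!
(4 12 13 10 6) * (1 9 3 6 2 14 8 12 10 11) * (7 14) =(1 9 3 6 4 10 2 7 14 8 12 13 11) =[0, 9, 7, 6, 10, 5, 4, 14, 12, 3, 2, 1, 13, 11, 8]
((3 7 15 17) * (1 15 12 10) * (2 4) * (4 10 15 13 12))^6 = (1 7 12 2 17)(3 13 4 15 10)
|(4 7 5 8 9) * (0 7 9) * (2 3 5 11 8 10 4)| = |(0 7 11 8)(2 3 5 10 4 9)| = 12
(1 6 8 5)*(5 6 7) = [0, 7, 2, 3, 4, 1, 8, 5, 6] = (1 7 5)(6 8)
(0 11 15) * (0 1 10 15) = [11, 10, 2, 3, 4, 5, 6, 7, 8, 9, 15, 0, 12, 13, 14, 1] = (0 11)(1 10 15)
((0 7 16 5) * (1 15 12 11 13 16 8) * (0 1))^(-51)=(1 16 11 15 5 13 12)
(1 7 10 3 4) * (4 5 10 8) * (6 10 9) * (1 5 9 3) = [0, 7, 2, 9, 5, 3, 10, 8, 4, 6, 1] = (1 7 8 4 5 3 9 6 10)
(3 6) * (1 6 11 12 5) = (1 6 3 11 12 5) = [0, 6, 2, 11, 4, 1, 3, 7, 8, 9, 10, 12, 5]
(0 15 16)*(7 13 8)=(0 15 16)(7 13 8)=[15, 1, 2, 3, 4, 5, 6, 13, 7, 9, 10, 11, 12, 8, 14, 16, 0]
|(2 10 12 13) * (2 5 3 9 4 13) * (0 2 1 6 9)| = |(0 2 10 12 1 6 9 4 13 5 3)| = 11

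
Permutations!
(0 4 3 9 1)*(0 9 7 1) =(0 4 3 7 1 9) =[4, 9, 2, 7, 3, 5, 6, 1, 8, 0]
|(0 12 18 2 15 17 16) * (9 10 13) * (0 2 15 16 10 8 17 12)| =30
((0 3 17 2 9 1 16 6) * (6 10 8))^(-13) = ((0 3 17 2 9 1 16 10 8 6))^(-13) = (0 10 9 3 8 1 17 6 16 2)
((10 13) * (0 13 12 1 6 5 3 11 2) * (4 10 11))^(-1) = (0 2 11 13)(1 12 10 4 3 5 6)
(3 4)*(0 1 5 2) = [1, 5, 0, 4, 3, 2] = (0 1 5 2)(3 4)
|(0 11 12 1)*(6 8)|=4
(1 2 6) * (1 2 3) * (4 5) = (1 3)(2 6)(4 5) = [0, 3, 6, 1, 5, 4, 2]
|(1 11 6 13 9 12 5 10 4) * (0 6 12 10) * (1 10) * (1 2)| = 18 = |(0 6 13 9 2 1 11 12 5)(4 10)|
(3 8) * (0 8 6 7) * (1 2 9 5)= (0 8 3 6 7)(1 2 9 5)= [8, 2, 9, 6, 4, 1, 7, 0, 3, 5]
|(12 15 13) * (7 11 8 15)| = |(7 11 8 15 13 12)| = 6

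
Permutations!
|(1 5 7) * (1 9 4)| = 5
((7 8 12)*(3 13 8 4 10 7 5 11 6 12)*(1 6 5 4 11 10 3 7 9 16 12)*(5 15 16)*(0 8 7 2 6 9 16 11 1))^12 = (1 5 16 4 13)(3 7 9 10 12)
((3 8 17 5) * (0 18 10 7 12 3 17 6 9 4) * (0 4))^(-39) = ((0 18 10 7 12 3 8 6 9)(5 17))^(-39) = (0 8 7)(3 10 9)(5 17)(6 12 18)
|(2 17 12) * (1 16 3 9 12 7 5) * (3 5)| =6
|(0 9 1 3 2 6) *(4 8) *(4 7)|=6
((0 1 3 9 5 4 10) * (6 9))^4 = ((0 1 3 6 9 5 4 10))^4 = (0 9)(1 5)(3 4)(6 10)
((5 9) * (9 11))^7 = (5 11 9) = ((5 11 9))^7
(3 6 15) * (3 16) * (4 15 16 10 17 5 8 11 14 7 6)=(3 4 15 10 17 5 8 11 14 7 6 16)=[0, 1, 2, 4, 15, 8, 16, 6, 11, 9, 17, 14, 12, 13, 7, 10, 3, 5]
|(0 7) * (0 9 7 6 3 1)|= 4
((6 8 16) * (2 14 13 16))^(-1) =(2 8 6 16 13 14)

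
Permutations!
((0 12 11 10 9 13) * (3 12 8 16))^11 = ((0 8 16 3 12 11 10 9 13))^11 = (0 16 12 10 13 8 3 11 9)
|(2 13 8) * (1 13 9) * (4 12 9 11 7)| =9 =|(1 13 8 2 11 7 4 12 9)|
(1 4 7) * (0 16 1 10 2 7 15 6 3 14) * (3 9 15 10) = (0 16 1 4 10 2 7 3 14)(6 9 15) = [16, 4, 7, 14, 10, 5, 9, 3, 8, 15, 2, 11, 12, 13, 0, 6, 1]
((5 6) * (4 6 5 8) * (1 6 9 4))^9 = ((1 6 8)(4 9))^9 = (4 9)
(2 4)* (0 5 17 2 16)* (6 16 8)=(0 5 17 2 4 8 6 16)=[5, 1, 4, 3, 8, 17, 16, 7, 6, 9, 10, 11, 12, 13, 14, 15, 0, 2]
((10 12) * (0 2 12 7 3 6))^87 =((0 2 12 10 7 3 6))^87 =(0 10 6 12 3 2 7)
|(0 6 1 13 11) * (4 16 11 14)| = 8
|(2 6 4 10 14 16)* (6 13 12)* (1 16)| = |(1 16 2 13 12 6 4 10 14)| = 9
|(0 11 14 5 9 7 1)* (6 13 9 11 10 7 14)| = 12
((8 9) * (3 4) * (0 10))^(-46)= (10)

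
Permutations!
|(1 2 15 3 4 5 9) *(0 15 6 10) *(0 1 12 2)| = 11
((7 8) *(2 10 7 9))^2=((2 10 7 8 9))^2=(2 7 9 10 8)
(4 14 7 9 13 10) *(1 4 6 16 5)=(1 4 14 7 9 13 10 6 16 5)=[0, 4, 2, 3, 14, 1, 16, 9, 8, 13, 6, 11, 12, 10, 7, 15, 5]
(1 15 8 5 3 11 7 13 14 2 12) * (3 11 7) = (1 15 8 5 11 3 7 13 14 2 12) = [0, 15, 12, 7, 4, 11, 6, 13, 5, 9, 10, 3, 1, 14, 2, 8]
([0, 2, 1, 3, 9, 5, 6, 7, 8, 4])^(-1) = [0, 2, 1, 3, 9, 5, 6, 7, 8, 4]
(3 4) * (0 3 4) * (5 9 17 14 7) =[3, 1, 2, 0, 4, 9, 6, 5, 8, 17, 10, 11, 12, 13, 7, 15, 16, 14] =(0 3)(5 9 17 14 7)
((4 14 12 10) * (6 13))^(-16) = (14)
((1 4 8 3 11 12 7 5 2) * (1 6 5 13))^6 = (1 7 11 8)(3 4 13 12)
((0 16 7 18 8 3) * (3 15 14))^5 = ((0 16 7 18 8 15 14 3))^5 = (0 15 7 3 8 16 14 18)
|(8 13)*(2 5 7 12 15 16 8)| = 8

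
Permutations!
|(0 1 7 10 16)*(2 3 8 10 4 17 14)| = 11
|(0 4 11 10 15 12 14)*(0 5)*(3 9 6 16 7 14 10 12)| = 13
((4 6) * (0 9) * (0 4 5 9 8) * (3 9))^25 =(9)(0 8)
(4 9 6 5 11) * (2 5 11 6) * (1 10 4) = (1 10 4 9 2 5 6 11) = [0, 10, 5, 3, 9, 6, 11, 7, 8, 2, 4, 1]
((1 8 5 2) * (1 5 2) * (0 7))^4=(8)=((0 7)(1 8 2 5))^4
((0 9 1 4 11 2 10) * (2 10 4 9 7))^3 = (0 4)(1 9)(2 10)(7 11)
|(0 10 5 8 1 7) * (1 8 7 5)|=|(0 10 1 5 7)|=5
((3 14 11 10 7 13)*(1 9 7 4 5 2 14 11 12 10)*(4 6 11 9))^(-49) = (1 12 4 10 5 6 2 11 14)(3 13 7 9)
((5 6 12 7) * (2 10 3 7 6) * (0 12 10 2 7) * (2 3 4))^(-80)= (0 4 12 2 6 3 10)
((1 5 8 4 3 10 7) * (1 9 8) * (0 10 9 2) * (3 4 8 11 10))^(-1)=(0 2 7 10 11 9 3)(1 5)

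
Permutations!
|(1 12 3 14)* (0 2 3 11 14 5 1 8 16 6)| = 11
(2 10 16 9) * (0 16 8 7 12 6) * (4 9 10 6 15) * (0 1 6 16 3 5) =[3, 6, 16, 5, 9, 0, 1, 12, 7, 2, 8, 11, 15, 13, 14, 4, 10] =(0 3 5)(1 6)(2 16 10 8 7 12 15 4 9)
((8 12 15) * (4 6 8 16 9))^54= (4 16 12 6 9 15 8)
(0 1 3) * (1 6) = (0 6 1 3) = [6, 3, 2, 0, 4, 5, 1]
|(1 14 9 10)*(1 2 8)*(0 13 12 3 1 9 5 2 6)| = 12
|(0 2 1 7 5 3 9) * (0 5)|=12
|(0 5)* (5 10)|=|(0 10 5)|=3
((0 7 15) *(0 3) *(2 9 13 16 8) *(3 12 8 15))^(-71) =((0 7 3)(2 9 13 16 15 12 8))^(-71) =(0 7 3)(2 8 12 15 16 13 9)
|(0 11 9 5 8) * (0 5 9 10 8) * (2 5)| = |(0 11 10 8 2 5)| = 6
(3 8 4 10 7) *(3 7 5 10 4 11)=(3 8 11)(5 10)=[0, 1, 2, 8, 4, 10, 6, 7, 11, 9, 5, 3]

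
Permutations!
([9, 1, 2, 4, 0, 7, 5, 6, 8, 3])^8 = [0, 1, 2, 3, 4, 6, 7, 5, 8, 9]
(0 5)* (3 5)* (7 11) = (0 3 5)(7 11) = [3, 1, 2, 5, 4, 0, 6, 11, 8, 9, 10, 7]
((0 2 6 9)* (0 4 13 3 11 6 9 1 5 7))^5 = (0 3 7 13 5 4 1 9 6 2 11)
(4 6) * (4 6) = (6) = [0, 1, 2, 3, 4, 5, 6]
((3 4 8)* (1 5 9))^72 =((1 5 9)(3 4 8))^72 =(9)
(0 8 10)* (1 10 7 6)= (0 8 7 6 1 10)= [8, 10, 2, 3, 4, 5, 1, 6, 7, 9, 0]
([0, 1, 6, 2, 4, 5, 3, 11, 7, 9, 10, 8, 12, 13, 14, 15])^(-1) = (15)(2 3 6)(7 8 11)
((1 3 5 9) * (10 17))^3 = (1 9 5 3)(10 17)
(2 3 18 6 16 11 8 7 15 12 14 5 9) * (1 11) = (1 11 8 7 15 12 14 5 9 2 3 18 6 16) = [0, 11, 3, 18, 4, 9, 16, 15, 7, 2, 10, 8, 14, 13, 5, 12, 1, 17, 6]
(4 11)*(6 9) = (4 11)(6 9) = [0, 1, 2, 3, 11, 5, 9, 7, 8, 6, 10, 4]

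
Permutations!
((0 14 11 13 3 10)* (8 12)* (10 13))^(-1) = ((0 14 11 10)(3 13)(8 12))^(-1) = (0 10 11 14)(3 13)(8 12)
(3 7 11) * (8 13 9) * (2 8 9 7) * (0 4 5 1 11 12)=(0 4 5 1 11 3 2 8 13 7 12)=[4, 11, 8, 2, 5, 1, 6, 12, 13, 9, 10, 3, 0, 7]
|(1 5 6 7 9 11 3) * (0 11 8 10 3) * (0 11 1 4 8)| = |(11)(0 1 5 6 7 9)(3 4 8 10)| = 12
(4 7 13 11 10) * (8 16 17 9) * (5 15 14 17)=(4 7 13 11 10)(5 15 14 17 9 8 16)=[0, 1, 2, 3, 7, 15, 6, 13, 16, 8, 4, 10, 12, 11, 17, 14, 5, 9]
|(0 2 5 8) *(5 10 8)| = 4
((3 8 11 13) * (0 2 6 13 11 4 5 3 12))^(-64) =((0 2 6 13 12)(3 8 4 5))^(-64) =(0 2 6 13 12)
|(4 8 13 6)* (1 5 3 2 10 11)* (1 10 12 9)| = 12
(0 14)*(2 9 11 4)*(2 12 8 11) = (0 14)(2 9)(4 12 8 11) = [14, 1, 9, 3, 12, 5, 6, 7, 11, 2, 10, 4, 8, 13, 0]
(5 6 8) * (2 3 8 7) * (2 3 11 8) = (2 11 8 5 6 7 3) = [0, 1, 11, 2, 4, 6, 7, 3, 5, 9, 10, 8]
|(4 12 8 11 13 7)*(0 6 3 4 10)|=10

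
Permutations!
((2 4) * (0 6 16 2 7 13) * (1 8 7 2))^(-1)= (0 13 7 8 1 16 6)(2 4)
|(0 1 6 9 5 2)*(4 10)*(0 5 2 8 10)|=|(0 1 6 9 2 5 8 10 4)|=9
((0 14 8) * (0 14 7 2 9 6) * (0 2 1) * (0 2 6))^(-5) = (8 14) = ((0 7 1 2 9)(8 14))^(-5)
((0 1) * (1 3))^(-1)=((0 3 1))^(-1)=(0 1 3)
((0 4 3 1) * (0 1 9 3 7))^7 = (0 4 7)(3 9)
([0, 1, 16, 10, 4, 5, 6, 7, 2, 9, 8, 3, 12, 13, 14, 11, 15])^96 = (2 10 11 16 8 3 15)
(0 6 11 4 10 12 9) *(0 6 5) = (0 5)(4 10 12 9 6 11) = [5, 1, 2, 3, 10, 0, 11, 7, 8, 6, 12, 4, 9]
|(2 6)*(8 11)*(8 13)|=6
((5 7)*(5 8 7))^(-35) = (7 8)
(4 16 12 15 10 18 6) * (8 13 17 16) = (4 8 13 17 16 12 15 10 18 6) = [0, 1, 2, 3, 8, 5, 4, 7, 13, 9, 18, 11, 15, 17, 14, 10, 12, 16, 6]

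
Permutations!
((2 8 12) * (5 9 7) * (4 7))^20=((2 8 12)(4 7 5 9))^20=(2 12 8)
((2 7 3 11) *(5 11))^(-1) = ((2 7 3 5 11))^(-1) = (2 11 5 3 7)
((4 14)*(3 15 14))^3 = (3 4 14 15)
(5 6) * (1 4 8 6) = (1 4 8 6 5) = [0, 4, 2, 3, 8, 1, 5, 7, 6]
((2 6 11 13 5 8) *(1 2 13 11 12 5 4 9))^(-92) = (1 4 8 12 2 9 13 5 6)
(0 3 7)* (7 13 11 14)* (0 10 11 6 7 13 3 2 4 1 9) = (0 2 4 1 9)(6 7 10 11 14 13) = [2, 9, 4, 3, 1, 5, 7, 10, 8, 0, 11, 14, 12, 6, 13]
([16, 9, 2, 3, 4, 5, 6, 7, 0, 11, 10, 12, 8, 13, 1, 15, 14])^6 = (0 12 9 14)(1 16 8 11)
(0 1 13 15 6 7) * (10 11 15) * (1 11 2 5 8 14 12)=(0 11 15 6 7)(1 13 10 2 5 8 14 12)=[11, 13, 5, 3, 4, 8, 7, 0, 14, 9, 2, 15, 1, 10, 12, 6]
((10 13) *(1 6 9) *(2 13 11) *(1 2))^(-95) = (1 2 11 9 10 6 13)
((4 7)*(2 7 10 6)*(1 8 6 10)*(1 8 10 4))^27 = (1 7 2 6 8 4 10)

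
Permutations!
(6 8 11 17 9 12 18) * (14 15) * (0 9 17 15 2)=[9, 1, 0, 3, 4, 5, 8, 7, 11, 12, 10, 15, 18, 13, 2, 14, 16, 17, 6]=(0 9 12 18 6 8 11 15 14 2)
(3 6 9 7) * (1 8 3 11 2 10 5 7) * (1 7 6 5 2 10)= (1 8 3 5 6 9 7 11 10 2)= [0, 8, 1, 5, 4, 6, 9, 11, 3, 7, 2, 10]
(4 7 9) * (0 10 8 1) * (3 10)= (0 3 10 8 1)(4 7 9)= [3, 0, 2, 10, 7, 5, 6, 9, 1, 4, 8]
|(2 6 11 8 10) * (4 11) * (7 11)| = 7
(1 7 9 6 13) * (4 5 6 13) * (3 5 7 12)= [0, 12, 2, 5, 7, 6, 4, 9, 8, 13, 10, 11, 3, 1]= (1 12 3 5 6 4 7 9 13)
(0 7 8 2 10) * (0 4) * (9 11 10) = (0 7 8 2 9 11 10 4) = [7, 1, 9, 3, 0, 5, 6, 8, 2, 11, 4, 10]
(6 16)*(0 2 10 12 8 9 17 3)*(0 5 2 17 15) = (0 17 3 5 2 10 12 8 9 15)(6 16) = [17, 1, 10, 5, 4, 2, 16, 7, 9, 15, 12, 11, 8, 13, 14, 0, 6, 3]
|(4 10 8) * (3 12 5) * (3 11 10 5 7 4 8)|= 7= |(3 12 7 4 5 11 10)|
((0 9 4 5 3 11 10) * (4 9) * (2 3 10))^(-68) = (2 3 11)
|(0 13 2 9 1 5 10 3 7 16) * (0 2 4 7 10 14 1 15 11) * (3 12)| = 9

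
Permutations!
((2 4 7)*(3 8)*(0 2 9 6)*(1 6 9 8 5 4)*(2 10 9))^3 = ((0 10 9 2 1 6)(3 5 4 7 8))^3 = (0 2)(1 10)(3 7 5 8 4)(6 9)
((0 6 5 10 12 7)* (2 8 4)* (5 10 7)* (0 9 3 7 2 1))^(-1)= ((0 6 10 12 5 2 8 4 1)(3 7 9))^(-1)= (0 1 4 8 2 5 12 10 6)(3 9 7)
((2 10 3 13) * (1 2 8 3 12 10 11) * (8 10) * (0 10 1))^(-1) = (0 11 2 1 13 3 8 12 10)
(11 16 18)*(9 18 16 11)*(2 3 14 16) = [0, 1, 3, 14, 4, 5, 6, 7, 8, 18, 10, 11, 12, 13, 16, 15, 2, 17, 9] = (2 3 14 16)(9 18)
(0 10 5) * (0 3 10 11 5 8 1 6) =[11, 6, 2, 10, 4, 3, 0, 7, 1, 9, 8, 5] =(0 11 5 3 10 8 1 6)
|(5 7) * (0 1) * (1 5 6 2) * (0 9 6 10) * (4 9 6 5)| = |(0 4 9 5 7 10)(1 6 2)| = 6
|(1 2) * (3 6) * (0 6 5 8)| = 10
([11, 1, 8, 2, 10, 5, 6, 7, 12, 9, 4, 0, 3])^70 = [0, 1, 12, 8, 4, 5, 6, 7, 3, 9, 10, 11, 2]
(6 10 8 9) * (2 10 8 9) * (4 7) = (2 10 9 6 8)(4 7) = [0, 1, 10, 3, 7, 5, 8, 4, 2, 6, 9]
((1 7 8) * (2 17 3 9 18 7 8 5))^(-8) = ((1 8)(2 17 3 9 18 7 5))^(-8) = (2 5 7 18 9 3 17)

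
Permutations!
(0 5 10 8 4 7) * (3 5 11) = (0 11 3 5 10 8 4 7) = [11, 1, 2, 5, 7, 10, 6, 0, 4, 9, 8, 3]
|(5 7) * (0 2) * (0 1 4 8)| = 10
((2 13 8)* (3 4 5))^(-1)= ((2 13 8)(3 4 5))^(-1)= (2 8 13)(3 5 4)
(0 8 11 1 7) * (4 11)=(0 8 4 11 1 7)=[8, 7, 2, 3, 11, 5, 6, 0, 4, 9, 10, 1]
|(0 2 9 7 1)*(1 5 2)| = 4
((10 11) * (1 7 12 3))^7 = (1 3 12 7)(10 11)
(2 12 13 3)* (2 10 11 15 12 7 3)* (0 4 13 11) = (0 4 13 2 7 3 10)(11 15 12) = [4, 1, 7, 10, 13, 5, 6, 3, 8, 9, 0, 15, 11, 2, 14, 12]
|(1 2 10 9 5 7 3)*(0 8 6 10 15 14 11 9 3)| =13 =|(0 8 6 10 3 1 2 15 14 11 9 5 7)|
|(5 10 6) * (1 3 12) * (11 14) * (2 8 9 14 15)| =6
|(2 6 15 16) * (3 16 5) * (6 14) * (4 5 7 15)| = 14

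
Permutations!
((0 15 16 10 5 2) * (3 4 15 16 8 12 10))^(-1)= (0 2 5 10 12 8 15 4 3 16)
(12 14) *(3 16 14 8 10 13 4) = (3 16 14 12 8 10 13 4) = [0, 1, 2, 16, 3, 5, 6, 7, 10, 9, 13, 11, 8, 4, 12, 15, 14]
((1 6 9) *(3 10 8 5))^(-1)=(1 9 6)(3 5 8 10)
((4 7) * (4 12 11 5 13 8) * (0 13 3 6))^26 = (0 11 8 3 7)(4 6 12 13 5)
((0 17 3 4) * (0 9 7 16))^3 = ((0 17 3 4 9 7 16))^3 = (0 4 16 3 7 17 9)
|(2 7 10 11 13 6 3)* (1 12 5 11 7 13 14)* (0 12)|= 12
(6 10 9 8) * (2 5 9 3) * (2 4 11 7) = (2 5 9 8 6 10 3 4 11 7) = [0, 1, 5, 4, 11, 9, 10, 2, 6, 8, 3, 7]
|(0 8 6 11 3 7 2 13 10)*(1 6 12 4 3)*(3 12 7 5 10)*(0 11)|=22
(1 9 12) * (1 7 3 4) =(1 9 12 7 3 4) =[0, 9, 2, 4, 1, 5, 6, 3, 8, 12, 10, 11, 7]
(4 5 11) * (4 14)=(4 5 11 14)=[0, 1, 2, 3, 5, 11, 6, 7, 8, 9, 10, 14, 12, 13, 4]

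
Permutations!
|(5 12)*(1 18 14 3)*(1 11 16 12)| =|(1 18 14 3 11 16 12 5)| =8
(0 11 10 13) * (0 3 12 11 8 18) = (0 8 18)(3 12 11 10 13) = [8, 1, 2, 12, 4, 5, 6, 7, 18, 9, 13, 10, 11, 3, 14, 15, 16, 17, 0]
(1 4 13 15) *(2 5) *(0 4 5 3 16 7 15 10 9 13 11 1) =(0 4 11 1 5 2 3 16 7 15)(9 13 10) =[4, 5, 3, 16, 11, 2, 6, 15, 8, 13, 9, 1, 12, 10, 14, 0, 7]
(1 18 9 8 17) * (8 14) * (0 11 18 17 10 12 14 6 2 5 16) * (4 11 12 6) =(0 12 14 8 10 6 2 5 16)(1 17)(4 11 18 9) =[12, 17, 5, 3, 11, 16, 2, 7, 10, 4, 6, 18, 14, 13, 8, 15, 0, 1, 9]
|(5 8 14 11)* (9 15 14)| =|(5 8 9 15 14 11)| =6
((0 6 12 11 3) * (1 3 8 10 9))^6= (0 9 11)(1 8 6)(3 10 12)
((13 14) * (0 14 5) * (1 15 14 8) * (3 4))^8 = ((0 8 1 15 14 13 5)(3 4))^8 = (0 8 1 15 14 13 5)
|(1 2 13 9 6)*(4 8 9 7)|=|(1 2 13 7 4 8 9 6)|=8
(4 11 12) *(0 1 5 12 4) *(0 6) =(0 1 5 12 6)(4 11) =[1, 5, 2, 3, 11, 12, 0, 7, 8, 9, 10, 4, 6]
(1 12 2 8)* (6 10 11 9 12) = (1 6 10 11 9 12 2 8) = [0, 6, 8, 3, 4, 5, 10, 7, 1, 12, 11, 9, 2]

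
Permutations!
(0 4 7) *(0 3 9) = (0 4 7 3 9) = [4, 1, 2, 9, 7, 5, 6, 3, 8, 0]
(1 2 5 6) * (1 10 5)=[0, 2, 1, 3, 4, 6, 10, 7, 8, 9, 5]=(1 2)(5 6 10)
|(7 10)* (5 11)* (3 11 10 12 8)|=7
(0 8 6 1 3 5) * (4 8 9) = (0 9 4 8 6 1 3 5) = [9, 3, 2, 5, 8, 0, 1, 7, 6, 4]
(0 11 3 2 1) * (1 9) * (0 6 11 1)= (0 1 6 11 3 2 9)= [1, 6, 9, 2, 4, 5, 11, 7, 8, 0, 10, 3]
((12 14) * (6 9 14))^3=(6 12 14 9)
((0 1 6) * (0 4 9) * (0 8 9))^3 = ((0 1 6 4)(8 9))^3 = (0 4 6 1)(8 9)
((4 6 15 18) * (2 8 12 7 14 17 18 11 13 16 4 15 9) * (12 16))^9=(2 4)(6 8)(7 14 17 18 15 11 13 12)(9 16)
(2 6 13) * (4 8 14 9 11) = (2 6 13)(4 8 14 9 11) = [0, 1, 6, 3, 8, 5, 13, 7, 14, 11, 10, 4, 12, 2, 9]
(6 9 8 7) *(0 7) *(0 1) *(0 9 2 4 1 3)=[7, 9, 4, 0, 1, 5, 2, 6, 3, 8]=(0 7 6 2 4 1 9 8 3)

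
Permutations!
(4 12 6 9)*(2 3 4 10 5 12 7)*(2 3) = (3 4 7)(5 12 6 9 10) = [0, 1, 2, 4, 7, 12, 9, 3, 8, 10, 5, 11, 6]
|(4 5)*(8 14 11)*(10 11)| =|(4 5)(8 14 10 11)| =4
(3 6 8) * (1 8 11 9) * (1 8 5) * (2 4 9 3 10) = (1 5)(2 4 9 8 10)(3 6 11) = [0, 5, 4, 6, 9, 1, 11, 7, 10, 8, 2, 3]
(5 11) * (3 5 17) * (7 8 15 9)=(3 5 11 17)(7 8 15 9)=[0, 1, 2, 5, 4, 11, 6, 8, 15, 7, 10, 17, 12, 13, 14, 9, 16, 3]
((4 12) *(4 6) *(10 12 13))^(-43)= (4 10 6 13 12)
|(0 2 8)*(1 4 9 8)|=|(0 2 1 4 9 8)|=6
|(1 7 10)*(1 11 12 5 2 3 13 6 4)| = |(1 7 10 11 12 5 2 3 13 6 4)| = 11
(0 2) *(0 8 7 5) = (0 2 8 7 5) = [2, 1, 8, 3, 4, 0, 6, 5, 7]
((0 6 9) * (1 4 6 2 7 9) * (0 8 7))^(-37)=(0 2)(1 6 4)(7 8 9)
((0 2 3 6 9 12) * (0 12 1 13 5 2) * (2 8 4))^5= (1 2 13 3 5 6 8 9 4)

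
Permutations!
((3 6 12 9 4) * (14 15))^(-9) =((3 6 12 9 4)(14 15))^(-9) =(3 6 12 9 4)(14 15)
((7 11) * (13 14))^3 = ((7 11)(13 14))^3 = (7 11)(13 14)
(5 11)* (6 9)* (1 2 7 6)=(1 2 7 6 9)(5 11)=[0, 2, 7, 3, 4, 11, 9, 6, 8, 1, 10, 5]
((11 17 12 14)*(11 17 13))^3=((11 13)(12 14 17))^3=(17)(11 13)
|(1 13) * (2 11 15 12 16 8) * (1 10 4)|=12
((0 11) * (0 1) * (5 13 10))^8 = (0 1 11)(5 10 13)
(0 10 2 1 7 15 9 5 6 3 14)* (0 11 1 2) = (0 10)(1 7 15 9 5 6 3 14 11) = [10, 7, 2, 14, 4, 6, 3, 15, 8, 5, 0, 1, 12, 13, 11, 9]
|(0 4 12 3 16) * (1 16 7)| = 7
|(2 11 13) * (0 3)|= |(0 3)(2 11 13)|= 6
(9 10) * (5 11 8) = (5 11 8)(9 10) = [0, 1, 2, 3, 4, 11, 6, 7, 5, 10, 9, 8]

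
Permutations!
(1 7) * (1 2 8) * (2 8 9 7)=(1 2 9 7 8)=[0, 2, 9, 3, 4, 5, 6, 8, 1, 7]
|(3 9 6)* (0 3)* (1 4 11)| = 12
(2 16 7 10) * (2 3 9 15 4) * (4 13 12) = (2 16 7 10 3 9 15 13 12 4) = [0, 1, 16, 9, 2, 5, 6, 10, 8, 15, 3, 11, 4, 12, 14, 13, 7]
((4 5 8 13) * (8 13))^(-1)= ((4 5 13))^(-1)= (4 13 5)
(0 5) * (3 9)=[5, 1, 2, 9, 4, 0, 6, 7, 8, 3]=(0 5)(3 9)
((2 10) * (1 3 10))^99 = ((1 3 10 2))^99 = (1 2 10 3)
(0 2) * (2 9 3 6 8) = (0 9 3 6 8 2) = [9, 1, 0, 6, 4, 5, 8, 7, 2, 3]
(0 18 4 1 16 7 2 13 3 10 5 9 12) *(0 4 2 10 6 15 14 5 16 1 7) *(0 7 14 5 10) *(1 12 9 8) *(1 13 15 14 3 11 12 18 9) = (0 9 1 18 2 15 5 8 13 11 12 4 3 6 14 10 16 7) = [9, 18, 15, 6, 3, 8, 14, 0, 13, 1, 16, 12, 4, 11, 10, 5, 7, 17, 2]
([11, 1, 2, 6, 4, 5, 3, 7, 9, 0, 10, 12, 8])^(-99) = [11, 1, 2, 6, 4, 5, 3, 7, 9, 0, 10, 12, 8]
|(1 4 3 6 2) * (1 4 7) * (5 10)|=4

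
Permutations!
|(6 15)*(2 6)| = |(2 6 15)| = 3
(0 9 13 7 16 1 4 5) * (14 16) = [9, 4, 2, 3, 5, 0, 6, 14, 8, 13, 10, 11, 12, 7, 16, 15, 1] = (0 9 13 7 14 16 1 4 5)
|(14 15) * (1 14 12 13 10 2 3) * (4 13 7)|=10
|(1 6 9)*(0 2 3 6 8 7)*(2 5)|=|(0 5 2 3 6 9 1 8 7)|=9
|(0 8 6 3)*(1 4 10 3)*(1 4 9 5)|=6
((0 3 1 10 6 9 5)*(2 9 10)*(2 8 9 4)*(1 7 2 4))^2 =((0 3 7 2 1 8 9 5)(6 10))^2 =(10)(0 7 1 9)(2 8 5 3)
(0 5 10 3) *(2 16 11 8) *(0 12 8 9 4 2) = (0 5 10 3 12 8)(2 16 11 9 4) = [5, 1, 16, 12, 2, 10, 6, 7, 0, 4, 3, 9, 8, 13, 14, 15, 11]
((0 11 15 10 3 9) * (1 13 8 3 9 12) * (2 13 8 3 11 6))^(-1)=(0 9 10 15 11 8 1 12 3 13 2 6)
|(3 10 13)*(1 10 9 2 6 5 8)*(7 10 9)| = 12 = |(1 9 2 6 5 8)(3 7 10 13)|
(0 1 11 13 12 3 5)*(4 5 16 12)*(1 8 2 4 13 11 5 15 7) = [8, 5, 4, 16, 15, 0, 6, 1, 2, 9, 10, 11, 3, 13, 14, 7, 12] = (0 8 2 4 15 7 1 5)(3 16 12)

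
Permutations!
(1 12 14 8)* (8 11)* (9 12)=(1 9 12 14 11 8)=[0, 9, 2, 3, 4, 5, 6, 7, 1, 12, 10, 8, 14, 13, 11]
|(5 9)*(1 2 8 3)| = 4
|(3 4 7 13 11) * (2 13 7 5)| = 6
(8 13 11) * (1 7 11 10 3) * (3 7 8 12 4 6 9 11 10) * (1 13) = (1 8)(3 13)(4 6 9 11 12)(7 10) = [0, 8, 2, 13, 6, 5, 9, 10, 1, 11, 7, 12, 4, 3]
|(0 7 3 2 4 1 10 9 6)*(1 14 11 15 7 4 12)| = 13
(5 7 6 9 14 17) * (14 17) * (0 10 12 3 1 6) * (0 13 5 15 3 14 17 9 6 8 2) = (0 10 12 14 17 15 3 1 8 2)(5 7 13) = [10, 8, 0, 1, 4, 7, 6, 13, 2, 9, 12, 11, 14, 5, 17, 3, 16, 15]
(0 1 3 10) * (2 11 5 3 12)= (0 1 12 2 11 5 3 10)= [1, 12, 11, 10, 4, 3, 6, 7, 8, 9, 0, 5, 2]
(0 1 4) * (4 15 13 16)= (0 1 15 13 16 4)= [1, 15, 2, 3, 0, 5, 6, 7, 8, 9, 10, 11, 12, 16, 14, 13, 4]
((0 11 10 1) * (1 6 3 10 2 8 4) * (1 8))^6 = ((0 11 2 1)(3 10 6)(4 8))^6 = (0 2)(1 11)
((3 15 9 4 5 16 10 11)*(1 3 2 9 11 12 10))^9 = (16)(10 12)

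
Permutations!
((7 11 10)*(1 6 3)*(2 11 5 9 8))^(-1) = (1 3 6)(2 8 9 5 7 10 11)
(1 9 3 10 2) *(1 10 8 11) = [0, 9, 10, 8, 4, 5, 6, 7, 11, 3, 2, 1] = (1 9 3 8 11)(2 10)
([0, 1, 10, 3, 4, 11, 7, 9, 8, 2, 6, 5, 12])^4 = (12)(2 9 7 6 10)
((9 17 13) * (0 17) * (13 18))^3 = (0 13 17 9 18)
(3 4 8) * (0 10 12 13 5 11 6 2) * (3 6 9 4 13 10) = (0 3 13 5 11 9 4 8 6 2)(10 12) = [3, 1, 0, 13, 8, 11, 2, 7, 6, 4, 12, 9, 10, 5]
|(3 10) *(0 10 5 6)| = 5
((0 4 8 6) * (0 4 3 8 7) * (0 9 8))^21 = ((0 3)(4 7 9 8 6))^21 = (0 3)(4 7 9 8 6)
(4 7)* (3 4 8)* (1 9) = (1 9)(3 4 7 8) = [0, 9, 2, 4, 7, 5, 6, 8, 3, 1]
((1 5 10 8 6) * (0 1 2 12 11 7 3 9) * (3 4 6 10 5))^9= (0 1 3 9)(2 7)(4 12)(6 11)(8 10)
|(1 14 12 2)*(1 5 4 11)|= |(1 14 12 2 5 4 11)|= 7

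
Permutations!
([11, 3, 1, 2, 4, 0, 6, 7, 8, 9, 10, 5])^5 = (0 5 11)(1 2 3)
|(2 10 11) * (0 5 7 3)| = 12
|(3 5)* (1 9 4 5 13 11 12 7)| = 9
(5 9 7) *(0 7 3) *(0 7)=(3 7 5 9)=[0, 1, 2, 7, 4, 9, 6, 5, 8, 3]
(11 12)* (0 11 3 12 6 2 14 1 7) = (0 11 6 2 14 1 7)(3 12) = [11, 7, 14, 12, 4, 5, 2, 0, 8, 9, 10, 6, 3, 13, 1]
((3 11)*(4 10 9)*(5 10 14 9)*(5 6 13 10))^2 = (4 9 14)(6 10 13)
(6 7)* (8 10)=[0, 1, 2, 3, 4, 5, 7, 6, 10, 9, 8]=(6 7)(8 10)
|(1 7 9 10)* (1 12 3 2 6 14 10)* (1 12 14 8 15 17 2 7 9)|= |(1 9 12 3 7)(2 6 8 15 17)(10 14)|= 10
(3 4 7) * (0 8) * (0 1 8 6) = (0 6)(1 8)(3 4 7) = [6, 8, 2, 4, 7, 5, 0, 3, 1]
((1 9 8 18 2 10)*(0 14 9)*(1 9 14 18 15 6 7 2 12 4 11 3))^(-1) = (0 1 3 11 4 12 18)(2 7 6 15 8 9 10)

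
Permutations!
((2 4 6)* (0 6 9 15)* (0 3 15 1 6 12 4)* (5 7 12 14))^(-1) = (0 2 6 1 9 4 12 7 5 14)(3 15)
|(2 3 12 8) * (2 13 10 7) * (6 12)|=|(2 3 6 12 8 13 10 7)|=8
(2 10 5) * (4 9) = (2 10 5)(4 9) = [0, 1, 10, 3, 9, 2, 6, 7, 8, 4, 5]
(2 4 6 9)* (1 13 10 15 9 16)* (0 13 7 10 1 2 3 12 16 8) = (0 13 1 7 10 15 9 3 12 16 2 4 6 8) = [13, 7, 4, 12, 6, 5, 8, 10, 0, 3, 15, 11, 16, 1, 14, 9, 2]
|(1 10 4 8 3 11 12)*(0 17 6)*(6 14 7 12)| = |(0 17 14 7 12 1 10 4 8 3 11 6)| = 12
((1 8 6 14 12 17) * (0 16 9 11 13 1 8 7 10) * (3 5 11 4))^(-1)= ((0 16 9 4 3 5 11 13 1 7 10)(6 14 12 17 8))^(-1)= (0 10 7 1 13 11 5 3 4 9 16)(6 8 17 12 14)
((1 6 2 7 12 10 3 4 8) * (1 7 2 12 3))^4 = (12)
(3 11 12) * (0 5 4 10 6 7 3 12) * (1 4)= (12)(0 5 1 4 10 6 7 3 11)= [5, 4, 2, 11, 10, 1, 7, 3, 8, 9, 6, 0, 12]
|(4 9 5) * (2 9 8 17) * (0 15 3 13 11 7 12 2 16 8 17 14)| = 15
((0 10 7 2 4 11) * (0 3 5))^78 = ((0 10 7 2 4 11 3 5))^78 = (0 3 4 7)(2 10 5 11)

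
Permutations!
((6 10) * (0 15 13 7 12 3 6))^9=(0 15 13 7 12 3 6 10)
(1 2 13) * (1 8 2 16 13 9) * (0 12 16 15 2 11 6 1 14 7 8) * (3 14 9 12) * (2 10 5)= (0 3 14 7 8 11 6 1 15 10 5 2 12 16 13)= [3, 15, 12, 14, 4, 2, 1, 8, 11, 9, 5, 6, 16, 0, 7, 10, 13]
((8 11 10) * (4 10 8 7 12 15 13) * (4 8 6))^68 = (4 13 10 8 7 11 12 6 15)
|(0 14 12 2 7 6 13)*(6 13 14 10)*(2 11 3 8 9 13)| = 10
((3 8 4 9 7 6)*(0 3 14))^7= (0 14 6 7 9 4 8 3)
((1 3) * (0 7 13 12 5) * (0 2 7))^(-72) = ((1 3)(2 7 13 12 5))^(-72) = (2 12 7 5 13)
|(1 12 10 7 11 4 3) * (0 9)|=14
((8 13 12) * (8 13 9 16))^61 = ((8 9 16)(12 13))^61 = (8 9 16)(12 13)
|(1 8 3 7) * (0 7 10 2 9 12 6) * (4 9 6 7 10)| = |(0 10 2 6)(1 8 3 4 9 12 7)| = 28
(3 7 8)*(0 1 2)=[1, 2, 0, 7, 4, 5, 6, 8, 3]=(0 1 2)(3 7 8)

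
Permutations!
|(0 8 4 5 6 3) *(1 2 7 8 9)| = 10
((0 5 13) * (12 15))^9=((0 5 13)(12 15))^9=(12 15)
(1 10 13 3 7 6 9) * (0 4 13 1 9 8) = [4, 10, 2, 7, 13, 5, 8, 6, 0, 9, 1, 11, 12, 3] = (0 4 13 3 7 6 8)(1 10)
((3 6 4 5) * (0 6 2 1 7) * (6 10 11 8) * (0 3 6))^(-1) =((0 10 11 8)(1 7 3 2)(4 5 6))^(-1) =(0 8 11 10)(1 2 3 7)(4 6 5)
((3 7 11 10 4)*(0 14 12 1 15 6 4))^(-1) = ((0 14 12 1 15 6 4 3 7 11 10))^(-1) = (0 10 11 7 3 4 6 15 1 12 14)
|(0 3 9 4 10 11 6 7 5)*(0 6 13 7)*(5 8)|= 11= |(0 3 9 4 10 11 13 7 8 5 6)|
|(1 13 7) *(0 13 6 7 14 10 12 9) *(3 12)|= |(0 13 14 10 3 12 9)(1 6 7)|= 21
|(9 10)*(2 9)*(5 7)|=6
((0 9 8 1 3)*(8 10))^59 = (0 3 1 8 10 9) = ((0 9 10 8 1 3))^59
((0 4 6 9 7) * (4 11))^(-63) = ((0 11 4 6 9 7))^(-63) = (0 6)(4 7)(9 11)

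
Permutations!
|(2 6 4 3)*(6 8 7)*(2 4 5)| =|(2 8 7 6 5)(3 4)| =10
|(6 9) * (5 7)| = 2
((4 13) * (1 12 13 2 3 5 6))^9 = ((1 12 13 4 2 3 5 6))^9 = (1 12 13 4 2 3 5 6)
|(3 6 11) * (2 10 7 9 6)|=|(2 10 7 9 6 11 3)|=7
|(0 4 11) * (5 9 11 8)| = 6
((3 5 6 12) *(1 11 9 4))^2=((1 11 9 4)(3 5 6 12))^2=(1 9)(3 6)(4 11)(5 12)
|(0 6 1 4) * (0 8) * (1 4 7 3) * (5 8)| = |(0 6 4 5 8)(1 7 3)| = 15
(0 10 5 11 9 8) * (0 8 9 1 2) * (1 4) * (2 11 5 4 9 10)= [2, 11, 0, 3, 1, 5, 6, 7, 8, 10, 4, 9]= (0 2)(1 11 9 10 4)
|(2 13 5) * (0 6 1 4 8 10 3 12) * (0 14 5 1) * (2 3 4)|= |(0 6)(1 2 13)(3 12 14 5)(4 8 10)|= 12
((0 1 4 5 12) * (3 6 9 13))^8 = (13)(0 5 1 12 4)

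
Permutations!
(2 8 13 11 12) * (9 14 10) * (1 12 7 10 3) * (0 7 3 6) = (0 7 10 9 14 6)(1 12 2 8 13 11 3) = [7, 12, 8, 1, 4, 5, 0, 10, 13, 14, 9, 3, 2, 11, 6]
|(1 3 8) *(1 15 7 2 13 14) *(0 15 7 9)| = |(0 15 9)(1 3 8 7 2 13 14)| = 21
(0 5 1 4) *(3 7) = (0 5 1 4)(3 7) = [5, 4, 2, 7, 0, 1, 6, 3]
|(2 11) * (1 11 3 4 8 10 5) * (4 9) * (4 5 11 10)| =14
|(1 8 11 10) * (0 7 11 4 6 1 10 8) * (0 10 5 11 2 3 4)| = 11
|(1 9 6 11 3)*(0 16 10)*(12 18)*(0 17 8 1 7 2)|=|(0 16 10 17 8 1 9 6 11 3 7 2)(12 18)|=12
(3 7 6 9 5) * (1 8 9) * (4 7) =[0, 8, 2, 4, 7, 3, 1, 6, 9, 5] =(1 8 9 5 3 4 7 6)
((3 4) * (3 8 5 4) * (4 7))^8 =((4 8 5 7))^8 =(8)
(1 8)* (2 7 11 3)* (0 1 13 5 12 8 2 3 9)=(0 1 2 7 11 9)(5 12 8 13)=[1, 2, 7, 3, 4, 12, 6, 11, 13, 0, 10, 9, 8, 5]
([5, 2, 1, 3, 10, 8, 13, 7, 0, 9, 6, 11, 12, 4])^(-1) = [8, 2, 1, 3, 13, 0, 10, 7, 5, 9, 4, 11, 12, 6]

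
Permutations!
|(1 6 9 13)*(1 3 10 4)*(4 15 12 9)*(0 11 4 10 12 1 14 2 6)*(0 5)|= |(0 11 4 14 2 6 10 15 1 5)(3 12 9 13)|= 20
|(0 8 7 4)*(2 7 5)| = 6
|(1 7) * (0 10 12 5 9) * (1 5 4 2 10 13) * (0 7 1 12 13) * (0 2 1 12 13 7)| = 6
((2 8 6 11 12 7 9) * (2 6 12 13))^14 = ((2 8 12 7 9 6 11 13))^14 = (2 11 9 12)(6 7 8 13)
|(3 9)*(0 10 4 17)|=|(0 10 4 17)(3 9)|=4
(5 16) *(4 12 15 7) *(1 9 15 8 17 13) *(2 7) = (1 9 15 2 7 4 12 8 17 13)(5 16) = [0, 9, 7, 3, 12, 16, 6, 4, 17, 15, 10, 11, 8, 1, 14, 2, 5, 13]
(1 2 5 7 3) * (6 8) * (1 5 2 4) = (1 4)(3 5 7)(6 8) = [0, 4, 2, 5, 1, 7, 8, 3, 6]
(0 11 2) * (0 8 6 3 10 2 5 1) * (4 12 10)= (0 11 5 1)(2 8 6 3 4 12 10)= [11, 0, 8, 4, 12, 1, 3, 7, 6, 9, 2, 5, 10]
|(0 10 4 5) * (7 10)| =5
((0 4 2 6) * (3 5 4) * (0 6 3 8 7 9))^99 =((0 8 7 9)(2 3 5 4))^99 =(0 9 7 8)(2 4 5 3)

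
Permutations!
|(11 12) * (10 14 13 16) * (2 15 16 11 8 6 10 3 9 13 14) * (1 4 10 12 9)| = |(1 4 10 2 15 16 3)(6 12 8)(9 13 11)| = 21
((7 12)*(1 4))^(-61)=((1 4)(7 12))^(-61)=(1 4)(7 12)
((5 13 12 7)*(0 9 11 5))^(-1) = ((0 9 11 5 13 12 7))^(-1) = (0 7 12 13 5 11 9)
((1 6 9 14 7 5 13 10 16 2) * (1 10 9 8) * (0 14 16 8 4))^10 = ((0 14 7 5 13 9 16 2 10 8 1 6 4))^10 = (0 1 2 13 14 6 10 9 7 4 8 16 5)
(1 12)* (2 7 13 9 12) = (1 2 7 13 9 12) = [0, 2, 7, 3, 4, 5, 6, 13, 8, 12, 10, 11, 1, 9]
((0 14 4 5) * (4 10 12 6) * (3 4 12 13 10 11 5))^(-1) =(0 5 11 14)(3 4)(6 12)(10 13)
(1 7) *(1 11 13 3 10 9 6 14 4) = [0, 7, 2, 10, 1, 5, 14, 11, 8, 6, 9, 13, 12, 3, 4] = (1 7 11 13 3 10 9 6 14 4)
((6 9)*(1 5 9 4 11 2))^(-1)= ((1 5 9 6 4 11 2))^(-1)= (1 2 11 4 6 9 5)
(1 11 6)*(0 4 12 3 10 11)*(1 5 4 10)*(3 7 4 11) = (0 10 3 1)(4 12 7)(5 11 6) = [10, 0, 2, 1, 12, 11, 5, 4, 8, 9, 3, 6, 7]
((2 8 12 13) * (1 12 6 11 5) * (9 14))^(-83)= (1 6 13 5 8 12 11 2)(9 14)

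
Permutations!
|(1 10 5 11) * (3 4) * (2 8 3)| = 4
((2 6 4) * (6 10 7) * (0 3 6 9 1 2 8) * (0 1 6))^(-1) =(0 3)(1 8 4 6 9 7 10 2)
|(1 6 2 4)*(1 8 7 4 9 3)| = |(1 6 2 9 3)(4 8 7)| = 15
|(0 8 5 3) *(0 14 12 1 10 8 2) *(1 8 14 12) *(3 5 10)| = 6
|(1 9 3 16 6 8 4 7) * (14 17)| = 8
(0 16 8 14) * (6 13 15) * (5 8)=[16, 1, 2, 3, 4, 8, 13, 7, 14, 9, 10, 11, 12, 15, 0, 6, 5]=(0 16 5 8 14)(6 13 15)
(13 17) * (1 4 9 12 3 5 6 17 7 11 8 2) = (1 4 9 12 3 5 6 17 13 7 11 8 2) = [0, 4, 1, 5, 9, 6, 17, 11, 2, 12, 10, 8, 3, 7, 14, 15, 16, 13]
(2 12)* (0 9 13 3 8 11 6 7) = (0 9 13 3 8 11 6 7)(2 12) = [9, 1, 12, 8, 4, 5, 7, 0, 11, 13, 10, 6, 2, 3]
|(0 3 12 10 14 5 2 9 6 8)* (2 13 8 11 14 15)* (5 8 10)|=13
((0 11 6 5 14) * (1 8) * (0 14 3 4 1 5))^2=(14)(0 6 11)(1 5 4 8 3)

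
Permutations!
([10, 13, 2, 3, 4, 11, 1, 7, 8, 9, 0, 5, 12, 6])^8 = (1 6 13)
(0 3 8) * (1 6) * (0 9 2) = (0 3 8 9 2)(1 6) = [3, 6, 0, 8, 4, 5, 1, 7, 9, 2]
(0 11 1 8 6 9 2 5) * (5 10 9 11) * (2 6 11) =(0 5)(1 8 11)(2 10 9 6) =[5, 8, 10, 3, 4, 0, 2, 7, 11, 6, 9, 1]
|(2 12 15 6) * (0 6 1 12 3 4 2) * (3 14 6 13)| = 21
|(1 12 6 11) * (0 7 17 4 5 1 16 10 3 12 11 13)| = 13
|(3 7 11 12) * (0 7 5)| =|(0 7 11 12 3 5)| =6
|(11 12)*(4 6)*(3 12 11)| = 2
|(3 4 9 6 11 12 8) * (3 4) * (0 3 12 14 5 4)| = |(0 3 12 8)(4 9 6 11 14 5)| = 12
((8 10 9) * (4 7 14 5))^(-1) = (4 5 14 7)(8 9 10)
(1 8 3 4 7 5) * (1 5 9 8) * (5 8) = (3 4 7 9 5 8) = [0, 1, 2, 4, 7, 8, 6, 9, 3, 5]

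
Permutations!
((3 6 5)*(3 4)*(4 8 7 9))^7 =((3 6 5 8 7 9 4))^7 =(9)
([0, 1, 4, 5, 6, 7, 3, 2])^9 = [0, 1, 3, 2, 5, 4, 7, 6]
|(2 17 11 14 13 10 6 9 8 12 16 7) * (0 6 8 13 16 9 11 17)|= |(17)(0 6 11 14 16 7 2)(8 12 9 13 10)|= 35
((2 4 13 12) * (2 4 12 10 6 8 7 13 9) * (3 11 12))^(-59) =((2 3 11 12 4 9)(6 8 7 13 10))^(-59) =(2 3 11 12 4 9)(6 8 7 13 10)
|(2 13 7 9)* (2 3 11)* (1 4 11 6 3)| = |(1 4 11 2 13 7 9)(3 6)| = 14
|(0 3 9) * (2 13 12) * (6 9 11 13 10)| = |(0 3 11 13 12 2 10 6 9)| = 9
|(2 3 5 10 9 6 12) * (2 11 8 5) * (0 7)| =14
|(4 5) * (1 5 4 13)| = |(1 5 13)| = 3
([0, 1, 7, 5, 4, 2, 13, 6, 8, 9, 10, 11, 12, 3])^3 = [0, 1, 13, 7, 4, 6, 5, 3, 8, 9, 10, 11, 12, 2]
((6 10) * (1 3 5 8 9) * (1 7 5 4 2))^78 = (10)(1 4)(2 3)(5 9)(7 8)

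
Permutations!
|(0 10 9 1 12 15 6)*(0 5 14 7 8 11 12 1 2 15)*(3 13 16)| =|(0 10 9 2 15 6 5 14 7 8 11 12)(3 13 16)| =12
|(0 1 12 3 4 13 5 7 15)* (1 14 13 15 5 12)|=|(0 14 13 12 3 4 15)(5 7)|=14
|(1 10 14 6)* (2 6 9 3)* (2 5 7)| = |(1 10 14 9 3 5 7 2 6)| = 9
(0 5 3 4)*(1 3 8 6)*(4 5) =(0 4)(1 3 5 8 6) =[4, 3, 2, 5, 0, 8, 1, 7, 6]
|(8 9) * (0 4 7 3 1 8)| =7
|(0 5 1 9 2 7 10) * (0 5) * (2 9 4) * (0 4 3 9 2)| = |(0 4)(1 3 9 2 7 10 5)| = 14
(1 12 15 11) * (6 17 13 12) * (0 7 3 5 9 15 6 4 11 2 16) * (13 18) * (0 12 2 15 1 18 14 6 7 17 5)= (0 17 14 6 5 9 1 4 11 18 13 2 16 12 7 3)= [17, 4, 16, 0, 11, 9, 5, 3, 8, 1, 10, 18, 7, 2, 6, 15, 12, 14, 13]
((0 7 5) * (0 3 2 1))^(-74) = (0 2 5)(1 3 7)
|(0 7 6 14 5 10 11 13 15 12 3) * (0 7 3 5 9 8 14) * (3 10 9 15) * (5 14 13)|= 30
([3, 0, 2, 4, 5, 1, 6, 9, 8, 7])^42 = (9)(0 4 1 3 5)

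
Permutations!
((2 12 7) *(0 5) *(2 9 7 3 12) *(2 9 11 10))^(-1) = ((0 5)(2 9 7 11 10)(3 12))^(-1) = (0 5)(2 10 11 7 9)(3 12)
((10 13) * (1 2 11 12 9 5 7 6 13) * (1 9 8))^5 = ((1 2 11 12 8)(5 7 6 13 10 9))^5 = (5 9 10 13 6 7)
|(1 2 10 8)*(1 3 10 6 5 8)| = 7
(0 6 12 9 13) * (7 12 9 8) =(0 6 9 13)(7 12 8) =[6, 1, 2, 3, 4, 5, 9, 12, 7, 13, 10, 11, 8, 0]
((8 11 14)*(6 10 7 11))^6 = ((6 10 7 11 14 8))^6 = (14)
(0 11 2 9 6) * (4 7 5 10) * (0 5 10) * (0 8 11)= (2 9 6 5 8 11)(4 7 10)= [0, 1, 9, 3, 7, 8, 5, 10, 11, 6, 4, 2]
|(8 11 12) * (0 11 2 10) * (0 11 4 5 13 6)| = |(0 4 5 13 6)(2 10 11 12 8)| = 5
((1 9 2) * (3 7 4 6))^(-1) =(1 2 9)(3 6 4 7)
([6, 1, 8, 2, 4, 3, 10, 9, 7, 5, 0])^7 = (0 6 10)(2 8 7 9 5 3)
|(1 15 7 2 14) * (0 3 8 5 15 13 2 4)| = |(0 3 8 5 15 7 4)(1 13 2 14)| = 28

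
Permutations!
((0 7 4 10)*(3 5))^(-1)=((0 7 4 10)(3 5))^(-1)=(0 10 4 7)(3 5)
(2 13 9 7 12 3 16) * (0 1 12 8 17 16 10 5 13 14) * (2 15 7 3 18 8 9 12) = [1, 2, 14, 10, 4, 13, 6, 9, 17, 3, 5, 11, 18, 12, 0, 7, 15, 16, 8] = (0 1 2 14)(3 10 5 13 12 18 8 17 16 15 7 9)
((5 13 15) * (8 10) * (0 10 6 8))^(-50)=(5 13 15)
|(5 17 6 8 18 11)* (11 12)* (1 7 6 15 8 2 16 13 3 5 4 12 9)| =|(1 7 6 2 16 13 3 5 17 15 8 18 9)(4 12 11)| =39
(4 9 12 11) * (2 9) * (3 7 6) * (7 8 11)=(2 9 12 7 6 3 8 11 4)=[0, 1, 9, 8, 2, 5, 3, 6, 11, 12, 10, 4, 7]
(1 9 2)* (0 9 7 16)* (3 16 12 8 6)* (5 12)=[9, 7, 1, 16, 4, 12, 3, 5, 6, 2, 10, 11, 8, 13, 14, 15, 0]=(0 9 2 1 7 5 12 8 6 3 16)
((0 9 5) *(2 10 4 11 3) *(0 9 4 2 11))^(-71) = ((0 4)(2 10)(3 11)(5 9))^(-71) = (0 4)(2 10)(3 11)(5 9)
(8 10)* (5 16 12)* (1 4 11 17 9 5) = (1 4 11 17 9 5 16 12)(8 10) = [0, 4, 2, 3, 11, 16, 6, 7, 10, 5, 8, 17, 1, 13, 14, 15, 12, 9]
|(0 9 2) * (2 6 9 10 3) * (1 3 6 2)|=10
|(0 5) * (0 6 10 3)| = |(0 5 6 10 3)| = 5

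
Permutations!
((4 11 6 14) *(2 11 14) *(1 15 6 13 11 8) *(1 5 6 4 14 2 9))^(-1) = (1 9 6 5 8 2 4 15)(11 13)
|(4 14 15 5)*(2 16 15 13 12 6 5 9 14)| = |(2 16 15 9 14 13 12 6 5 4)| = 10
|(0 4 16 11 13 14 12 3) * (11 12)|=15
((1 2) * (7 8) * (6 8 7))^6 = (8)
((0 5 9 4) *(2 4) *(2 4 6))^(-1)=(0 4 9 5)(2 6)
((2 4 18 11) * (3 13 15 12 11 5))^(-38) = (2 12 13 5 4 11 15 3 18)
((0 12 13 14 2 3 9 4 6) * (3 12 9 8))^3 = (0 6 4 9)(2 14 13 12)(3 8)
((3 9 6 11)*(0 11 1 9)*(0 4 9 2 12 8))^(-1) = ((0 11 3 4 9 6 1 2 12 8))^(-1) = (0 8 12 2 1 6 9 4 3 11)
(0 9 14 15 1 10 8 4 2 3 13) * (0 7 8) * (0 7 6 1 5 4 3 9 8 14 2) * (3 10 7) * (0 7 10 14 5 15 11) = (15)(0 8 14 11)(1 10 3 13 6)(2 9)(4 7 5) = [8, 10, 9, 13, 7, 4, 1, 5, 14, 2, 3, 0, 12, 6, 11, 15]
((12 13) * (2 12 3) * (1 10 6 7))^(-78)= (1 6)(2 13)(3 12)(7 10)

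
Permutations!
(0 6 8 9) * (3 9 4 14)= (0 6 8 4 14 3 9)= [6, 1, 2, 9, 14, 5, 8, 7, 4, 0, 10, 11, 12, 13, 3]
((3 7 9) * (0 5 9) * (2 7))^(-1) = ((0 5 9 3 2 7))^(-1) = (0 7 2 3 9 5)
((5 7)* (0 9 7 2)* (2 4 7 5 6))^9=((0 9 5 4 7 6 2))^9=(0 5 7 2 9 4 6)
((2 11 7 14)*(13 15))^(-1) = (2 14 7 11)(13 15)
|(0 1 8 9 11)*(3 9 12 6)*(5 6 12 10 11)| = 20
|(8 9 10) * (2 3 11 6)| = |(2 3 11 6)(8 9 10)| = 12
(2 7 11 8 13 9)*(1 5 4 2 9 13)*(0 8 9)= (13)(0 8 1 5 4 2 7 11 9)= [8, 5, 7, 3, 2, 4, 6, 11, 1, 0, 10, 9, 12, 13]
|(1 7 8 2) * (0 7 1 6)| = |(0 7 8 2 6)| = 5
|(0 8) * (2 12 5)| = 6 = |(0 8)(2 12 5)|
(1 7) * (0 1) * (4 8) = (0 1 7)(4 8) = [1, 7, 2, 3, 8, 5, 6, 0, 4]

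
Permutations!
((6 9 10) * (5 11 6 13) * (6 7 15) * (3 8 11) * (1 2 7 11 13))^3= (1 15 10 7 9 2 6)(3 5 13 8)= ((1 2 7 15 6 9 10)(3 8 13 5))^3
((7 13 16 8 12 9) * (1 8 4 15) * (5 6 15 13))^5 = (1 5 12 15 7 8 6 9)(4 16 13)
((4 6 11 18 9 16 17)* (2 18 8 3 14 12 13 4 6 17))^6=(2 9)(3 6 13)(4 14 11)(8 17 12)(16 18)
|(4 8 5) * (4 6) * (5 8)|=3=|(8)(4 5 6)|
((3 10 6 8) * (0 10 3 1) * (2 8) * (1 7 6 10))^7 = (10)(0 1)(2 6 7 8)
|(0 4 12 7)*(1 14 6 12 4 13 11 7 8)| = 20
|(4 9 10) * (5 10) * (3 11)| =|(3 11)(4 9 5 10)| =4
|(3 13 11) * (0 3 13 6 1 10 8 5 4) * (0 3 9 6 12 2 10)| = 28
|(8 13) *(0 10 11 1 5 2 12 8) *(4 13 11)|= 12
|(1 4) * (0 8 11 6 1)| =|(0 8 11 6 1 4)| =6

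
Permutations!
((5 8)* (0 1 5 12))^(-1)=(0 12 8 5 1)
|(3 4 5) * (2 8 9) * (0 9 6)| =15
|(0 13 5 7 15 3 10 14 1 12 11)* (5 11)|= |(0 13 11)(1 12 5 7 15 3 10 14)|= 24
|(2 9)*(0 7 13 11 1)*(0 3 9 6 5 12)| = 11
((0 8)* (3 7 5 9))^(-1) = (0 8)(3 9 5 7)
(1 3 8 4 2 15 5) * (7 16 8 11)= (1 3 11 7 16 8 4 2 15 5)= [0, 3, 15, 11, 2, 1, 6, 16, 4, 9, 10, 7, 12, 13, 14, 5, 8]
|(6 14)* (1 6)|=3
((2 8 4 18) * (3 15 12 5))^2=((2 8 4 18)(3 15 12 5))^2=(2 4)(3 12)(5 15)(8 18)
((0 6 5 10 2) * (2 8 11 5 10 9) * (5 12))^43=(0 9 12 8 6 2 5 11 10)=((0 6 10 8 11 12 5 9 2))^43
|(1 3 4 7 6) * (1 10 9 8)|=8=|(1 3 4 7 6 10 9 8)|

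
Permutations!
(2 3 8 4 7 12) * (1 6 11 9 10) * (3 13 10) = (1 6 11 9 3 8 4 7 12 2 13 10) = [0, 6, 13, 8, 7, 5, 11, 12, 4, 3, 1, 9, 2, 10]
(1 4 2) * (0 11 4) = (0 11 4 2 1) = [11, 0, 1, 3, 2, 5, 6, 7, 8, 9, 10, 4]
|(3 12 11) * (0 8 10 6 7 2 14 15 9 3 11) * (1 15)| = 12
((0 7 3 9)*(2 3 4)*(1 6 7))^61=(0 2 6 9 4 1 3 7)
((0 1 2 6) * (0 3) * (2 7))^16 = ((0 1 7 2 6 3))^16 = (0 6 7)(1 3 2)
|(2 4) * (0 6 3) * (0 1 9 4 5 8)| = |(0 6 3 1 9 4 2 5 8)| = 9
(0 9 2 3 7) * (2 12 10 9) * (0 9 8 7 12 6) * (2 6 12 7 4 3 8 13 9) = (0 6)(2 8 4 3 7)(9 12 10 13) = [6, 1, 8, 7, 3, 5, 0, 2, 4, 12, 13, 11, 10, 9]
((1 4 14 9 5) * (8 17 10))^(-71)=(1 5 9 14 4)(8 17 10)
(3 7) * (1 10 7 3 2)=(1 10 7 2)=[0, 10, 1, 3, 4, 5, 6, 2, 8, 9, 7]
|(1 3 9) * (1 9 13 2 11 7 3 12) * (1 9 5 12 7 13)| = |(1 7 3)(2 11 13)(5 12 9)| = 3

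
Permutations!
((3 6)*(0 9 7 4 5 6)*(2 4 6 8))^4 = (0 3 6 7 9)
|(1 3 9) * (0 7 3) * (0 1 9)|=|(9)(0 7 3)|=3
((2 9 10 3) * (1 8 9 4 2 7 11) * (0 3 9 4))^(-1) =(0 2 4 8 1 11 7 3)(9 10)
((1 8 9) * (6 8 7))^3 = ((1 7 6 8 9))^3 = (1 8 7 9 6)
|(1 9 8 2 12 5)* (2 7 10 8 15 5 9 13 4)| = |(1 13 4 2 12 9 15 5)(7 10 8)| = 24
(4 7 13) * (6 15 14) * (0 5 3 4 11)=(0 5 3 4 7 13 11)(6 15 14)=[5, 1, 2, 4, 7, 3, 15, 13, 8, 9, 10, 0, 12, 11, 6, 14]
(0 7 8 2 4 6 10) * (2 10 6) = (0 7 8 10)(2 4) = [7, 1, 4, 3, 2, 5, 6, 8, 10, 9, 0]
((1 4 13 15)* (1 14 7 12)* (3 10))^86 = ((1 4 13 15 14 7 12)(3 10))^86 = (1 13 14 12 4 15 7)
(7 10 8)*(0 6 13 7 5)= (0 6 13 7 10 8 5)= [6, 1, 2, 3, 4, 0, 13, 10, 5, 9, 8, 11, 12, 7]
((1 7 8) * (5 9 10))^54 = (10)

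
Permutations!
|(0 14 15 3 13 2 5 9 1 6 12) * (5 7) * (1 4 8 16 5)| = |(0 14 15 3 13 2 7 1 6 12)(4 8 16 5 9)| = 10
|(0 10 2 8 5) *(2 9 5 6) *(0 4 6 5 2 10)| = 7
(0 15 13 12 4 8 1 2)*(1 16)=[15, 2, 0, 3, 8, 5, 6, 7, 16, 9, 10, 11, 4, 12, 14, 13, 1]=(0 15 13 12 4 8 16 1 2)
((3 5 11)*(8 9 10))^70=((3 5 11)(8 9 10))^70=(3 5 11)(8 9 10)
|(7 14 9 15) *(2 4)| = 4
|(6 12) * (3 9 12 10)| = |(3 9 12 6 10)| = 5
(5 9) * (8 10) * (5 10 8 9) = (9 10) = [0, 1, 2, 3, 4, 5, 6, 7, 8, 10, 9]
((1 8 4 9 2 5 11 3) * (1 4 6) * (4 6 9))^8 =(11)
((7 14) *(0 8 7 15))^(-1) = ((0 8 7 14 15))^(-1) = (0 15 14 7 8)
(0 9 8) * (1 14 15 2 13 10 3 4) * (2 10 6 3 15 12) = (0 9 8)(1 14 12 2 13 6 3 4)(10 15) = [9, 14, 13, 4, 1, 5, 3, 7, 0, 8, 15, 11, 2, 6, 12, 10]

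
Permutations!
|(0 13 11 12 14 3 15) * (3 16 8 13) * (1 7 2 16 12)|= |(0 3 15)(1 7 2 16 8 13 11)(12 14)|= 42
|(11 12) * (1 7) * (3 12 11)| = |(1 7)(3 12)| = 2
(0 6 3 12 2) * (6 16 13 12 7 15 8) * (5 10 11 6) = (0 16 13 12 2)(3 7 15 8 5 10 11 6) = [16, 1, 0, 7, 4, 10, 3, 15, 5, 9, 11, 6, 2, 12, 14, 8, 13]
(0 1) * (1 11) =(0 11 1) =[11, 0, 2, 3, 4, 5, 6, 7, 8, 9, 10, 1]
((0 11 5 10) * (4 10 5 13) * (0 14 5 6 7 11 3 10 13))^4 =(0 5)(3 6)(7 10)(11 14)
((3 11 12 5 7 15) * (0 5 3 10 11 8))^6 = (0 12 15)(3 10 5)(7 8 11)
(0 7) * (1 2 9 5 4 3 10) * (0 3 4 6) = (0 7 3 10 1 2 9 5 6) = [7, 2, 9, 10, 4, 6, 0, 3, 8, 5, 1]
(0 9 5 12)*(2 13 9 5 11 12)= (0 5 2 13 9 11 12)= [5, 1, 13, 3, 4, 2, 6, 7, 8, 11, 10, 12, 0, 9]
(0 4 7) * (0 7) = (7)(0 4) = [4, 1, 2, 3, 0, 5, 6, 7]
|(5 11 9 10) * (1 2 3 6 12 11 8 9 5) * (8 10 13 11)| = 11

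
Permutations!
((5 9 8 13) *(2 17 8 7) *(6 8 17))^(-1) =((17)(2 6 8 13 5 9 7))^(-1) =(17)(2 7 9 5 13 8 6)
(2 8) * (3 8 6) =(2 6 3 8) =[0, 1, 6, 8, 4, 5, 3, 7, 2]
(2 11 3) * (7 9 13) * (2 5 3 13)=(2 11 13 7 9)(3 5)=[0, 1, 11, 5, 4, 3, 6, 9, 8, 2, 10, 13, 12, 7]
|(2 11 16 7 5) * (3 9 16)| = 7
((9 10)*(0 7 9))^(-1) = (0 10 9 7)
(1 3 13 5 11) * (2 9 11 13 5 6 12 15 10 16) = (1 3 5 13 6 12 15 10 16 2 9 11) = [0, 3, 9, 5, 4, 13, 12, 7, 8, 11, 16, 1, 15, 6, 14, 10, 2]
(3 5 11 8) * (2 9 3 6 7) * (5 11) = (2 9 3 11 8 6 7) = [0, 1, 9, 11, 4, 5, 7, 2, 6, 3, 10, 8]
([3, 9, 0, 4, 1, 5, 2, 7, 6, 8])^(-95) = (0 3 4 1 9 8 6 2)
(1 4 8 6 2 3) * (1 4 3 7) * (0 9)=(0 9)(1 3 4 8 6 2 7)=[9, 3, 7, 4, 8, 5, 2, 1, 6, 0]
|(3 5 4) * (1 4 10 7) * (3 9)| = |(1 4 9 3 5 10 7)| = 7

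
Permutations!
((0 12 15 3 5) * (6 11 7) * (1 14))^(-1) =(0 5 3 15 12)(1 14)(6 7 11)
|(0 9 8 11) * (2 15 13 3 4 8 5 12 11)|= 30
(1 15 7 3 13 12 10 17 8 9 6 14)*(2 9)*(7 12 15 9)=[0, 9, 7, 13, 4, 5, 14, 3, 2, 6, 17, 11, 10, 15, 1, 12, 16, 8]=(1 9 6 14)(2 7 3 13 15 12 10 17 8)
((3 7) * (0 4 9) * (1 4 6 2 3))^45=((0 6 2 3 7 1 4 9))^45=(0 1 2 9 7 6 4 3)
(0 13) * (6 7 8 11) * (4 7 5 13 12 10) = (0 12 10 4 7 8 11 6 5 13) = [12, 1, 2, 3, 7, 13, 5, 8, 11, 9, 4, 6, 10, 0]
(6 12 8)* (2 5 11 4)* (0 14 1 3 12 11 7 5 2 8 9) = (0 14 1 3 12 9)(4 8 6 11)(5 7) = [14, 3, 2, 12, 8, 7, 11, 5, 6, 0, 10, 4, 9, 13, 1]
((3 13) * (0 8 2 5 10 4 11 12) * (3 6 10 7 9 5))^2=((0 8 2 3 13 6 10 4 11 12)(5 7 9))^2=(0 2 13 10 11)(3 6 4 12 8)(5 9 7)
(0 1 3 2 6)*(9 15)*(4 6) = (0 1 3 2 4 6)(9 15) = [1, 3, 4, 2, 6, 5, 0, 7, 8, 15, 10, 11, 12, 13, 14, 9]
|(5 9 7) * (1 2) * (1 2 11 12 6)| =12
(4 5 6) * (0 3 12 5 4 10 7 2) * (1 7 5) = (0 3 12 1 7 2)(5 6 10) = [3, 7, 0, 12, 4, 6, 10, 2, 8, 9, 5, 11, 1]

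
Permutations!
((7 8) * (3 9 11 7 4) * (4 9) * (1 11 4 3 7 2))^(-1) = (1 2 11)(4 9 8 7)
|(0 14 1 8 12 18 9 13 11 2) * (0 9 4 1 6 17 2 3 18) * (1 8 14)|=14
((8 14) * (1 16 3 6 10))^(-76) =(1 10 6 3 16)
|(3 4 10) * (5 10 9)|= |(3 4 9 5 10)|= 5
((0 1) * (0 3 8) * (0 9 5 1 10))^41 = ((0 10)(1 3 8 9 5))^41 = (0 10)(1 3 8 9 5)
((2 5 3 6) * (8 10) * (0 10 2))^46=((0 10 8 2 5 3 6))^46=(0 5 10 3 8 6 2)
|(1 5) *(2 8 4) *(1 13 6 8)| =7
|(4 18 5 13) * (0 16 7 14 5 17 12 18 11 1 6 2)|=|(0 16 7 14 5 13 4 11 1 6 2)(12 18 17)|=33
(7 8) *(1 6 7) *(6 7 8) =(1 7 6 8) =[0, 7, 2, 3, 4, 5, 8, 6, 1]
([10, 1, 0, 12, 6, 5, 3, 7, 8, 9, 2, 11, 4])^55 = [10, 1, 0, 6, 12, 5, 4, 7, 8, 9, 2, 11, 3]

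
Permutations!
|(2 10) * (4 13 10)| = 4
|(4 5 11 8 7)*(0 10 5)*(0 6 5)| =6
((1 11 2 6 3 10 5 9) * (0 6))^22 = (0 5 2 10 11 3 1 6 9)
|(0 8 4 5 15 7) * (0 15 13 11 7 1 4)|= |(0 8)(1 4 5 13 11 7 15)|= 14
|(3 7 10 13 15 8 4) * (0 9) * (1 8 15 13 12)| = 14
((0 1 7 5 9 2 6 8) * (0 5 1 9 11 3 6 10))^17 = (0 9 2 10)(1 7)(3 8 11 6 5)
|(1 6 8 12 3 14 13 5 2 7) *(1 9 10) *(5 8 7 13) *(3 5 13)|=|(1 6 7 9 10)(2 3 14 13 8 12 5)|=35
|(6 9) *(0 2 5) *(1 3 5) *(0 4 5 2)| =6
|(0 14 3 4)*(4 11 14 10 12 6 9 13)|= |(0 10 12 6 9 13 4)(3 11 14)|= 21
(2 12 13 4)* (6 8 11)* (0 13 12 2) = (0 13 4)(6 8 11) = [13, 1, 2, 3, 0, 5, 8, 7, 11, 9, 10, 6, 12, 4]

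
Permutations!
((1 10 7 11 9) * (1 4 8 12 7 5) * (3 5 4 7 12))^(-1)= (12)(1 5 3 8 4 10)(7 9 11)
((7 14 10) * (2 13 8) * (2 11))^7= (2 11 8 13)(7 14 10)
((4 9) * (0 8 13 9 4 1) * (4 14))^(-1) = (0 1 9 13 8)(4 14)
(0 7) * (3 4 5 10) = [7, 1, 2, 4, 5, 10, 6, 0, 8, 9, 3] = (0 7)(3 4 5 10)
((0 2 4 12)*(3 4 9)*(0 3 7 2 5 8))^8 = (0 8 5)(2 7 9)(3 12 4)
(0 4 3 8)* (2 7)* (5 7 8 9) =(0 4 3 9 5 7 2 8) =[4, 1, 8, 9, 3, 7, 6, 2, 0, 5]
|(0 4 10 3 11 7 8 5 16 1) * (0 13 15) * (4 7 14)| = 40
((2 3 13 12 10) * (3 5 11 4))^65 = ((2 5 11 4 3 13 12 10))^65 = (2 5 11 4 3 13 12 10)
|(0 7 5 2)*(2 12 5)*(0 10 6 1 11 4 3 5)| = |(0 7 2 10 6 1 11 4 3 5 12)| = 11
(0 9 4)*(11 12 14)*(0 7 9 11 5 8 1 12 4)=[11, 12, 2, 3, 7, 8, 6, 9, 1, 0, 10, 4, 14, 13, 5]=(0 11 4 7 9)(1 12 14 5 8)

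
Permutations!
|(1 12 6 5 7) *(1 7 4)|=|(1 12 6 5 4)|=5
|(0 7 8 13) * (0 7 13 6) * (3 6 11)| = 7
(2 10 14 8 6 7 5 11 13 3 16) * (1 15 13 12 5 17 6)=(1 15 13 3 16 2 10 14 8)(5 11 12)(6 7 17)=[0, 15, 10, 16, 4, 11, 7, 17, 1, 9, 14, 12, 5, 3, 8, 13, 2, 6]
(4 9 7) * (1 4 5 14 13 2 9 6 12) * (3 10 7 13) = [0, 4, 9, 10, 6, 14, 12, 5, 8, 13, 7, 11, 1, 2, 3] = (1 4 6 12)(2 9 13)(3 10 7 5 14)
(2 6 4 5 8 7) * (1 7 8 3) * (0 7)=(8)(0 7 2 6 4 5 3 1)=[7, 0, 6, 1, 5, 3, 4, 2, 8]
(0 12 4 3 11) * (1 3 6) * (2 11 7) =(0 12 4 6 1 3 7 2 11) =[12, 3, 11, 7, 6, 5, 1, 2, 8, 9, 10, 0, 4]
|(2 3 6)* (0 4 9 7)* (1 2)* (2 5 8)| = |(0 4 9 7)(1 5 8 2 3 6)| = 12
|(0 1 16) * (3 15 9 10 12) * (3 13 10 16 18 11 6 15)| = |(0 1 18 11 6 15 9 16)(10 12 13)| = 24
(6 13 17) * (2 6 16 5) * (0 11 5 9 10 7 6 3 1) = [11, 0, 3, 1, 4, 2, 13, 6, 8, 10, 7, 5, 12, 17, 14, 15, 9, 16] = (0 11 5 2 3 1)(6 13 17 16 9 10 7)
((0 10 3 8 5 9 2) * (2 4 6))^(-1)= ((0 10 3 8 5 9 4 6 2))^(-1)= (0 2 6 4 9 5 8 3 10)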